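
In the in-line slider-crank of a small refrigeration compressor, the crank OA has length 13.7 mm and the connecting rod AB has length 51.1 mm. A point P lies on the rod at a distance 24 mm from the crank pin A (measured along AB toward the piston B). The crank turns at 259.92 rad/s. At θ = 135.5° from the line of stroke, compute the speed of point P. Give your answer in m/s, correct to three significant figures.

2.64

ω = 259.9 rad/s.  Crank-pin speed |V_A| = rω = 3.5609 m/s, perpendicular to OA.
Rod angle: sinφ = −(r/L) sinθ ⇒ φ = -10.831°; ω_rod = −rω cosθ/√(L²−r²sin²θ) = +50.604 rad/s.
V_P = V_A + ω_rod × AP, with AP = 0.024 m along the rod.
Components: V_Px = −rω sinθ − a·ω_rod·sinφ = -2.2676 m/s;  V_Py = rω cosθ + a·ω_rod·cosφ = -1.3469 m/s.
|V_P| = √(V_Px² + V_Py²) = 2.6375 m/s.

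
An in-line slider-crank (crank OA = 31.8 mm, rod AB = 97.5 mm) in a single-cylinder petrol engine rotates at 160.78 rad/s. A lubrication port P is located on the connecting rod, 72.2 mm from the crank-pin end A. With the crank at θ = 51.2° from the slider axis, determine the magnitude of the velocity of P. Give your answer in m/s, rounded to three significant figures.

4.68

ω = 160.8 rad/s.  Crank-pin speed |V_A| = rω = 5.1128 m/s, perpendicular to OA.
Rod angle: sinφ = −(r/L) sinθ ⇒ φ = -14.725°; ω_rod = −rω cosθ/√(L²−r²sin²θ) = -33.974 rad/s.
V_P = V_A + ω_rod × AP, with AP = 0.0722 m along the rod.
Components: V_Px = −rω sinθ − a·ω_rod·sinφ = -4.6081 m/s;  V_Py = rω cosθ + a·ω_rod·cosφ = +0.83132 m/s.
|V_P| = √(V_Px² + V_Py²) = 4.6825 m/s.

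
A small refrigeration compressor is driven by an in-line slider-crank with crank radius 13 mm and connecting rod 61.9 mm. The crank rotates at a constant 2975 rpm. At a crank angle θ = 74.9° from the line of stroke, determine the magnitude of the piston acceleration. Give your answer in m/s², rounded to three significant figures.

ω = 2π·2975/60 = 311.5 rad/s
x(θ) = r cosθ + √(L² − r² sin²θ); with ω constant, a = ω²·d²x/dθ².
d²x/dθ² = −r cosθ − r²(cos2θ)/√u − r⁴ sin²2θ/(4u^{3/2}),  u = L² − r² sin²θ = 0.00367408 m².
Substituting r = 0.013 m, L = 0.0619 m, θ = 74.9°: d²x/dθ² = -0.00098496 m.
a = ω²·d²x/dθ² = (311.5)²·(-0.00098496) = -95.599 m/s²;  |a| = 95.599 m/s².

95.6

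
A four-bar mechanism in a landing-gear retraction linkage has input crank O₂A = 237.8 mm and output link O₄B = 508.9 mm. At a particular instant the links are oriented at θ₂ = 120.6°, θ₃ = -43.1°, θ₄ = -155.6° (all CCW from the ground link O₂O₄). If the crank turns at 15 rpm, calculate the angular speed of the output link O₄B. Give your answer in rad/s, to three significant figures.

ω₂ = 1.571 rad/s (from 15 rpm).
Differentiating the loop-closure r₂e^{iθ₂}+r₃e^{iθ₃}=r₁+r₄e^{iθ₄} gives r₂ω₂e^{iθ₂}+r₃ω₃e^{iθ₃}=r₄ω₄e^{iθ₄}.
Eliminating the other unknown: ω₄ = r₂ω₂ sin(θ₂−θ₃) / [r₄ sin(θ₄−θ₃)].
Numerator sine = +0.28067; denominator sine = -0.92388.
Result = 0.2378·1.571·(+0.28067) / (0.5089·(-0.92388)) = -0.22298 rad/s; magnitude 0.22298 rad/s.

0.223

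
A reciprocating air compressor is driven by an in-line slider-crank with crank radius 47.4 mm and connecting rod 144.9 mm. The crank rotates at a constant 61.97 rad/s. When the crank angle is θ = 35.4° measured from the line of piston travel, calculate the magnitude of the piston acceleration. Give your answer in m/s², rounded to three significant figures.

170

ω = 61.97 rad/s
x(θ) = r cosθ + √(L² − r² sin²θ); with ω constant, a = ω²·d²x/dθ².
d²x/dθ² = −r cosθ − r²(cos2θ)/√u − r⁴ sin²2θ/(4u^{3/2}),  u = L² − r² sin²θ = 0.0202421 m².
Substituting r = 0.0474 m, L = 0.1449 m, θ = 35.4°: d²x/dθ² = -0.044221 m.
a = ω²·d²x/dθ² = (61.97)²·(-0.044221) = -169.82 m/s²;  |a| = 169.82 m/s².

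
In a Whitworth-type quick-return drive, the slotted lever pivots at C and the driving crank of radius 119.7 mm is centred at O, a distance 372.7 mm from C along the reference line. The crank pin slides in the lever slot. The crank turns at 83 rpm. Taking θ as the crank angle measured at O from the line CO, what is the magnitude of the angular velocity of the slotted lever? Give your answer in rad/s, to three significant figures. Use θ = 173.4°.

ω = 8.692 rad/s (from 83 rpm).
Crank pin A relative to C: A = (d + r cosθ, r sinθ); lever angle φ = atan2(r sinθ, d + r cosθ).
Differentiating tanφ: φ̇ = rω(d cosθ + r)/(d² + r² + 2dr cosθ).
d² + r² + 2dr cosθ = |CA|² = 0.0646003 m²;  d cosθ + r = -0.25053 m.
|ω_lever| = |0.1197·8.692·-0.25053| / 0.0646003 = 4.0348 rad/s.

4.03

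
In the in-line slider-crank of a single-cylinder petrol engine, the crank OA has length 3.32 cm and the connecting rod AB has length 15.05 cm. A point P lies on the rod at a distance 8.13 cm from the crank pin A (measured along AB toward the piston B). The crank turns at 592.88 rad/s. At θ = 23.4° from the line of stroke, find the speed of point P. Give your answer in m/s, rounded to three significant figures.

ω = 592.9 rad/s.  Crank-pin speed |V_A| = rω = 19.684 m/s, perpendicular to OA.
Rod angle: sinφ = −(r/L) sinθ ⇒ φ = -5.026°; ω_rod = −rω cosθ/√(L²−r²sin²θ) = -120.49 rad/s.
V_P = V_A + ω_rod × AP, with AP = 0.0813 m along the rod.
Components: V_Px = −rω sinθ − a·ω_rod·sinφ = -8.6756 m/s;  V_Py = rω cosθ + a·ω_rod·cosφ = +8.3062 m/s.
|V_P| = √(V_Px² + V_Py²) = 12.011 m/s.

12.0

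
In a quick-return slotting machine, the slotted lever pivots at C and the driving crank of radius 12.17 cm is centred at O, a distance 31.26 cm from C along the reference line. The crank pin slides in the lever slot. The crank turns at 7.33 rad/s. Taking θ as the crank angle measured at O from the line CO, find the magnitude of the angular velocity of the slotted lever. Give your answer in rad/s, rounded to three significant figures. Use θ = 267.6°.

ω = 7.33 rad/s
Crank pin A relative to C: A = (d + r cosθ, r sinθ); lever angle φ = atan2(r sinθ, d + r cosθ).
Differentiating tanφ: φ̇ = rω(d cosθ + r)/(d² + r² + 2dr cosθ).
d² + r² + 2dr cosθ = |CA|² = 0.109343 m²;  d cosθ + r = +0.10861 m.
|ω_lever| = |0.1217·7.33·+0.10861| / 0.109343 = 0.88607 rad/s.

0.886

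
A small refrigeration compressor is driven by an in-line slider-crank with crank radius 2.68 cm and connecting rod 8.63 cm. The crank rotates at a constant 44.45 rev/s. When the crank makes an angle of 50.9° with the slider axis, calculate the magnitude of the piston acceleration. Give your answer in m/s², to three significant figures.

1200

ω = 2π·44.5 = 279.3 rad/s
x(θ) = r cosθ + √(L² − r² sin²θ); with ω constant, a = ω²·d²x/dθ².
d²x/dθ² = −r cosθ − r²(cos2θ)/√u − r⁴ sin²2θ/(4u^{3/2}),  u = L² − r² sin²θ = 0.00701513 m².
Substituting r = 0.0268 m, L = 0.0863 m, θ = 50.9°: d²x/dθ² = -0.015359 m.
a = ω²·d²x/dθ² = (279.3)²·(-0.015359) = -1198 m/s²;  |a| = 1198 m/s².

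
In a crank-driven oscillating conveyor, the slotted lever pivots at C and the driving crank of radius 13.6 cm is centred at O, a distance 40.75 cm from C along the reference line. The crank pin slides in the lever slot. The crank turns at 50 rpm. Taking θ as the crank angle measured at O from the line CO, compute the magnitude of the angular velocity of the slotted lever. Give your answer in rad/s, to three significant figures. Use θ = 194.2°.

2.39

ω = 5.236 rad/s (from 50 rpm).
Crank pin A relative to C: A = (d + r cosθ, r sinθ); lever angle φ = atan2(r sinθ, d + r cosθ).
Differentiating tanφ: φ̇ = rω(d cosθ + r)/(d² + r² + 2dr cosθ).
d² + r² + 2dr cosθ = |CA|² = 0.0770989 m²;  d cosθ + r = -0.25905 m.
|ω_lever| = |0.136·5.236·-0.25905| / 0.0770989 = 2.3926 rad/s.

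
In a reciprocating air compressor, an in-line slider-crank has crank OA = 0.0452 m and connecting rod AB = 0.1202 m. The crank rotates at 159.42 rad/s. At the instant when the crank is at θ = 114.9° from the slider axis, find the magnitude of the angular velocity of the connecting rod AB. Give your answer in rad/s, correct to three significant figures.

26.9

ω = 159.4 rad/s
The rod makes angle φ with the slider axis where L sinφ = r sinθ; differentiating, L cosφ·φ̇ = r ω cosθ.
L cosφ = √(L² − r² sin²θ) = 0.11299 m.
|ω_rod| = r ω |cosθ| / √(L² − r² sin²θ) = 0.0452·159.4·0.42104/0.11299 = 26.851 rad/s.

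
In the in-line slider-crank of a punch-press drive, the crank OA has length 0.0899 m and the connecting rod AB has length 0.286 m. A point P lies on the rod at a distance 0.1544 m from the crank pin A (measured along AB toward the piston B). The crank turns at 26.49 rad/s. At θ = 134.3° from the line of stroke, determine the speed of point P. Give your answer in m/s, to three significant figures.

1.68

ω = 26.49 rad/s.  Crank-pin speed |V_A| = rω = 2.3815 m/s, perpendicular to OA.
Rod angle: sinφ = −(r/L) sinθ ⇒ φ = -13.001°; ω_rod = −rω cosθ/√(L²−r²sin²θ) = +5.9685 rad/s.
V_P = V_A + ω_rod × AP, with AP = 0.1544 m along the rod.
Components: V_Px = −rω sinθ − a·ω_rod·sinφ = -1.4971 m/s;  V_Py = rω cosθ + a·ω_rod·cosφ = -0.76532 m/s.
|V_P| = √(V_Px² + V_Py²) = 1.6814 m/s.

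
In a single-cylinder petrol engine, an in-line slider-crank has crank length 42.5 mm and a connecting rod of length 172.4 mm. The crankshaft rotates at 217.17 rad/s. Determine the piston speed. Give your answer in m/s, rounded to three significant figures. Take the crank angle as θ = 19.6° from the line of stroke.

ω = 217.2 rad/s
For an in-line slider-crank, x = r cosθ + √(L² − r² sin²θ), so v = −rω sinθ·[1 + r cosθ/√(L² − r² sin²θ)].
With r = 0.0425 m, L = 0.1724 m, θ = 19.6°: √(L² − r² sin²θ) = 0.17181 m.
v = −0.0425·217.2·0.33545·[1 + 0.0425·0.94206/0.17181] = -3.8176 m/s.
|v| = 3.8176 m/s.

3.82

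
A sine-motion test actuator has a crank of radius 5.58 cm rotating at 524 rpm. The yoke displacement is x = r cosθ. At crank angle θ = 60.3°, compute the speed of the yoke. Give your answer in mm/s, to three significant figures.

2660

ω = 54.87 rad/s (from 524 rpm).
x = r cosθ ⇒ ẋ = −rω sinθ.
|v| = rω|sinθ| = 0.0558·54.87·|sin 60.3°| = 2.6597 m/s = 2659.7 mm/s.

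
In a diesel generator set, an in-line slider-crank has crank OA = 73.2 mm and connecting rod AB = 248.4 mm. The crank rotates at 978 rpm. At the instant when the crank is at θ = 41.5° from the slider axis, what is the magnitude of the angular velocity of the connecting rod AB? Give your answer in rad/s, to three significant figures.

23.0

ω = 102.4 rad/s (converted from 978 rpm).
The rod makes angle φ with the slider axis where L sinφ = r sinθ; differentiating, L cosφ·φ̇ = r ω cosθ.
L cosφ = √(L² − r² sin²θ) = 0.24362 m.
|ω_rod| = r ω |cosθ| / √(L² − r² sin²θ) = 0.0732·102.4·0.74896/0.24362 = 23.048 rad/s.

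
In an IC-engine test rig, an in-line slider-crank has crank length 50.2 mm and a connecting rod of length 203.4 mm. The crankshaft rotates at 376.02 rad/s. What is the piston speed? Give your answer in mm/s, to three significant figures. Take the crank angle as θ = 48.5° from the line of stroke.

16500

ω = 376 rad/s
For an in-line slider-crank, x = r cosθ + √(L² − r² sin²θ), so v = −rω sinθ·[1 + r cosθ/√(L² − r² sin²θ)].
With r = 0.0502 m, L = 0.2034 m, θ = 48.5°: √(L² − r² sin²θ) = 0.19989 m.
v = −0.0502·376·0.74896·[1 + 0.0502·0.66262/0.19989] = -16.49 m/s.
|v| = 16.49 m/s = 16490 mm/s.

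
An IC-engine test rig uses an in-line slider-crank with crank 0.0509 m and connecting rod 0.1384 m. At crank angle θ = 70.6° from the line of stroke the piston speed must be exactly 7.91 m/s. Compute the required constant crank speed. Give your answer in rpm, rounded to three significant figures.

For an in-line slider-crank, |v_piston| = rω|sinθ|·[1 + r cosθ/√(L² − r² sin²θ)].
With r = 0.0509 m, L = 0.1384 m, θ = 70.6°: the bracketed kinematic factor |dx/dθ| = 0.054263 m.
ω = v/|dx/dθ| = 7.91/0.054263 = 145.77 rad/s.
N = 60ω/(2π) = 1392 rpm.

1390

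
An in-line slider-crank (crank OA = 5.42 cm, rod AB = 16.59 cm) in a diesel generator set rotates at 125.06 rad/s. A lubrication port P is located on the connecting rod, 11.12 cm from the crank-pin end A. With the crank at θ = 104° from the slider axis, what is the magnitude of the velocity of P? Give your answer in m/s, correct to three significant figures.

ω = 125.1 rad/s.  Crank-pin speed |V_A| = rω = 6.7783 m/s, perpendicular to OA.
Rod angle: sinφ = −(r/L) sinθ ⇒ φ = -18.481°; ω_rod = −rω cosθ/√(L²−r²sin²θ) = +10.422 rad/s.
V_P = V_A + ω_rod × AP, with AP = 0.1112 m along the rod.
Components: V_Px = −rω sinθ − a·ω_rod·sinφ = -6.2095 m/s;  V_Py = rω cosθ + a·ω_rod·cosφ = -0.54067 m/s.
|V_P| = √(V_Px² + V_Py²) = 6.233 m/s.

6.23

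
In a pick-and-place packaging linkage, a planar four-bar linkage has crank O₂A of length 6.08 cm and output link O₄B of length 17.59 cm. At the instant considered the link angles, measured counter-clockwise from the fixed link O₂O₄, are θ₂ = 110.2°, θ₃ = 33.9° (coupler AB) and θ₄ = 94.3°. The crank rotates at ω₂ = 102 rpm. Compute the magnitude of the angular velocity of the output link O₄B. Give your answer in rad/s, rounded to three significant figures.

ω₂ = 10.68 rad/s (from 102 rpm).
Differentiating the loop-closure r₂e^{iθ₂}+r₃e^{iθ₃}=r₁+r₄e^{iθ₄} gives r₂ω₂e^{iθ₂}+r₃ω₃e^{iθ₃}=r₄ω₄e^{iθ₄}.
Eliminating the other unknown: ω₄ = r₂ω₂ sin(θ₂−θ₃) / [r₄ sin(θ₄−θ₃)].
Numerator sine = +0.97155; denominator sine = +0.86949.
Result = 0.0608·10.68·(+0.97155) / (0.1759·(+0.86949)) = +4.1254 rad/s; magnitude 4.1254 rad/s.

4.13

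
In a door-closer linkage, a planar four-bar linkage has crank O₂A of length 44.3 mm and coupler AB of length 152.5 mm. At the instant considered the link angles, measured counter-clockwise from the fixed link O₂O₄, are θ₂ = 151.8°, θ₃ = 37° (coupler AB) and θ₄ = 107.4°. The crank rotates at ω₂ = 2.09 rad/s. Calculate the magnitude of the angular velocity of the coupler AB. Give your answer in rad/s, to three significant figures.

0.451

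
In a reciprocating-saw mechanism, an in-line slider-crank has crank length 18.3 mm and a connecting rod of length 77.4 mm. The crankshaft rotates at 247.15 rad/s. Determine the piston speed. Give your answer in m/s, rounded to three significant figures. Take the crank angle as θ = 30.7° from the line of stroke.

ω = 247.2 rad/s
For an in-line slider-crank, x = r cosθ + √(L² − r² sin²θ), so v = −rω sinθ·[1 + r cosθ/√(L² − r² sin²θ)].
With r = 0.0183 m, L = 0.0774 m, θ = 30.7°: √(L² − r² sin²θ) = 0.076834 m.
v = −0.0183·247.2·0.51054·[1 + 0.0183·0.85985/0.076834] = -2.782 m/s.
|v| = 2.782 m/s.

2.78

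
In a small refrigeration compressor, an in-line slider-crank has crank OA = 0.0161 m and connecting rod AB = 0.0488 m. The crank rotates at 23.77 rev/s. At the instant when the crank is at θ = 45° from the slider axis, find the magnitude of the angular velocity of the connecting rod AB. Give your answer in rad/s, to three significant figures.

ω = 149.4 rad/s (converted from 23.77 rev/s).
The rod makes angle φ with the slider axis where L sinφ = r sinθ; differentiating, L cosφ·φ̇ = r ω cosθ.
L cosφ = √(L² − r² sin²θ) = 0.047454 m.
|ω_rod| = r ω |cosθ| / √(L² − r² sin²θ) = 0.0161·149.4·0.70711/0.047454 = 35.83 rad/s.

35.8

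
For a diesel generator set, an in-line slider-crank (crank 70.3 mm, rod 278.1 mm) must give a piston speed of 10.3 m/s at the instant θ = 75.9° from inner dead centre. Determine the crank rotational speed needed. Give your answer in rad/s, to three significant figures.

142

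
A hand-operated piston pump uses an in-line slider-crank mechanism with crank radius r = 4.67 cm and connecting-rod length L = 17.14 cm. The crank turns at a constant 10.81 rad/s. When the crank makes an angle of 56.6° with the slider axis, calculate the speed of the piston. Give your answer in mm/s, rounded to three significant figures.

ω = 10.81 rad/s
For an in-line slider-crank, x = r cosθ + √(L² − r² sin²θ), so v = −rω sinθ·[1 + r cosθ/√(L² − r² sin²θ)].
With r = 0.0467 m, L = 0.1714 m, θ = 56.6°: √(L² − r² sin²θ) = 0.16691 m.
v = −0.0467·10.81·0.83485·[1 + 0.0467·0.55048/0.16691] = -0.48637 m/s.
|v| = 0.48637 m/s = 486.37 mm/s.

486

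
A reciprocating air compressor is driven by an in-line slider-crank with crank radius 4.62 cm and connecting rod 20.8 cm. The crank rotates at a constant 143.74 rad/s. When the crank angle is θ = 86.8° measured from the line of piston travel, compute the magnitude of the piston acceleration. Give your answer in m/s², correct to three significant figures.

163

ω = 143.7 rad/s
x(θ) = r cosθ + √(L² − r² sin²θ); with ω constant, a = ω²·d²x/dθ².
d²x/dθ² = −r cosθ − r²(cos2θ)/√u − r⁴ sin²2θ/(4u^{3/2}),  u = L² − r² sin²θ = 0.0411362 m².
Substituting r = 0.0462 m, L = 0.208 m, θ = 86.8°: d²x/dθ² = +0.0078775 m.
a = ω²·d²x/dθ² = (143.7)²·(+0.0078775) = +162.76 m/s²;  |a| = 162.76 m/s².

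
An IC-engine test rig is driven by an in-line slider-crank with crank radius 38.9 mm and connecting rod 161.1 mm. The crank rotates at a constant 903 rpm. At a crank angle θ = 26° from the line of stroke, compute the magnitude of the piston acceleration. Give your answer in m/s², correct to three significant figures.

365

ω = 2π·903/60 = 94.56 rad/s
x(θ) = r cosθ + √(L² − r² sin²θ); with ω constant, a = ω²·d²x/dθ².
d²x/dθ² = −r cosθ − r²(cos2θ)/√u − r⁴ sin²2θ/(4u^{3/2}),  u = L² − r² sin²θ = 0.0256624 m².
Substituting r = 0.0389 m, L = 0.1611 m, θ = 26°: d²x/dθ² = -0.040865 m.
a = ω²·d²x/dθ² = (94.56)²·(-0.040865) = -365.41 m/s²;  |a| = 365.41 m/s².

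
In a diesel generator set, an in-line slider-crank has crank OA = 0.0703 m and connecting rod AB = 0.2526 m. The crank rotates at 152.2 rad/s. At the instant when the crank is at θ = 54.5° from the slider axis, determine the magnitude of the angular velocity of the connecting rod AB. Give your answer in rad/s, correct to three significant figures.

25.3

ω = 152.2 rad/s
The rod makes angle φ with the slider axis where L sinφ = r sinθ; differentiating, L cosφ·φ̇ = r ω cosθ.
L cosφ = √(L² − r² sin²θ) = 0.24603 m.
|ω_rod| = r ω |cosθ| / √(L² − r² sin²θ) = 0.0703·152.2·0.58070/0.24603 = 25.254 rad/s.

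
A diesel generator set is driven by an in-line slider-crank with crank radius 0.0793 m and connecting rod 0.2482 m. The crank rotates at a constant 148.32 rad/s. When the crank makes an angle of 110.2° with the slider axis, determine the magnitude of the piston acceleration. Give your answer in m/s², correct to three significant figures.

1040

ω = 148.3 rad/s
x(θ) = r cosθ + √(L² − r² sin²θ); with ω constant, a = ω²·d²x/dθ².
d²x/dθ² = −r cosθ − r²(cos2θ)/√u − r⁴ sin²2θ/(4u^{3/2}),  u = L² − r² sin²θ = 0.0560645 m².
Substituting r = 0.0793 m, L = 0.2482 m, θ = 110.2°: d²x/dθ² = +0.047295 m.
a = ω²·d²x/dθ² = (148.3)²·(+0.047295) = +1040.4 m/s²;  |a| = 1040.4 m/s².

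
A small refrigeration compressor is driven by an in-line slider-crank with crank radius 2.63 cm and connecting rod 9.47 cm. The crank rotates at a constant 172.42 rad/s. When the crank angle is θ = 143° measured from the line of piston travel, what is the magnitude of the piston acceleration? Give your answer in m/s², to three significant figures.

ω = 172.4 rad/s
x(θ) = r cosθ + √(L² − r² sin²θ); with ω constant, a = ω²·d²x/dθ².
d²x/dθ² = −r cosθ − r²(cos2θ)/√u − r⁴ sin²2θ/(4u^{3/2}),  u = L² − r² sin²θ = 0.00871757 m².
Substituting r = 0.0263 m, L = 0.0947 m, θ = 143°: d²x/dθ² = +0.018826 m.
a = ω²·d²x/dθ² = (172.4)²·(+0.018826) = +559.68 m/s²;  |a| = 559.68 m/s².

560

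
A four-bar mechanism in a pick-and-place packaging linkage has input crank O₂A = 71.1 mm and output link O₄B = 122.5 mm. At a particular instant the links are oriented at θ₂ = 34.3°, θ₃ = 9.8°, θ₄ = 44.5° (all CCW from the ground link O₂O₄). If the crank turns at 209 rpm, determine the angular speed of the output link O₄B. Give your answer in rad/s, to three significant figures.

ω₂ = 21.89 rad/s (from 209 rpm).
Differentiating the loop-closure r₂e^{iθ₂}+r₃e^{iθ₃}=r₁+r₄e^{iθ₄} gives r₂ω₂e^{iθ₂}+r₃ω₃e^{iθ₃}=r₄ω₄e^{iθ₄}.
Eliminating the other unknown: ω₄ = r₂ω₂ sin(θ₂−θ₃) / [r₄ sin(θ₄−θ₃)].
Numerator sine = +0.41469; denominator sine = +0.56928.
Result = 0.0711·21.89·(+0.41469) / (0.1225·(+0.56928)) = +9.2536 rad/s; magnitude 9.2536 rad/s.

9.25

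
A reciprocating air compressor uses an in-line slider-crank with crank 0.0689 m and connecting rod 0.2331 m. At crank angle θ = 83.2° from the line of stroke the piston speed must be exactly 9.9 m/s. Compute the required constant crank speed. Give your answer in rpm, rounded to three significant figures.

1330

For an in-line slider-crank, |v_piston| = rω|sinθ|·[1 + r cosθ/√(L² − r² sin²θ)].
With r = 0.0689 m, L = 0.2331 m, θ = 83.2°: the bracketed kinematic factor |dx/dθ| = 0.07092 m.
ω = v/|dx/dθ| = 9.9/0.07092 = 139.59 rad/s.
N = 60ω/(2π) = 1333 rpm.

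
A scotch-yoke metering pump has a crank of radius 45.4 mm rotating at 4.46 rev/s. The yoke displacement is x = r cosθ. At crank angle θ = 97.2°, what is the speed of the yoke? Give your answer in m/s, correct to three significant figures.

ω = 28.02 rad/s (from 4.46 rev/s).
x = r cosθ ⇒ ẋ = −rω sinθ.
|v| = rω|sinθ| = 0.0454·28.02·|sin 97.2°| = 1.2622 m/s.

1.26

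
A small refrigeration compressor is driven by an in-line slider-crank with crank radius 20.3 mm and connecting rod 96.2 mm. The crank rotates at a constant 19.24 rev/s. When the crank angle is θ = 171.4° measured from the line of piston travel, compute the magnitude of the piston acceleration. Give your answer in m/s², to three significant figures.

233

ω = 2π·19.2 = 120.9 rad/s
x(θ) = r cosθ + √(L² − r² sin²θ); with ω constant, a = ω²·d²x/dθ².
d²x/dθ² = −r cosθ − r²(cos2θ)/√u − r⁴ sin²2θ/(4u^{3/2}),  u = L² − r² sin²θ = 0.00924523 m².
Substituting r = 0.0203 m, L = 0.0962 m, θ = 171.4°: d²x/dθ² = +0.015973 m.
a = ω²·d²x/dθ² = (120.9)²·(+0.015973) = +233.44 m/s²;  |a| = 233.44 m/s².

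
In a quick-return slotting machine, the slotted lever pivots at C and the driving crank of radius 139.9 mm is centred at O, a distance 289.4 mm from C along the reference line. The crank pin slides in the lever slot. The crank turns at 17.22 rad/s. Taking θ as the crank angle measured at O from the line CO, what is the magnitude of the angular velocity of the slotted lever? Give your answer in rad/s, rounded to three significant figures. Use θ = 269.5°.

3.23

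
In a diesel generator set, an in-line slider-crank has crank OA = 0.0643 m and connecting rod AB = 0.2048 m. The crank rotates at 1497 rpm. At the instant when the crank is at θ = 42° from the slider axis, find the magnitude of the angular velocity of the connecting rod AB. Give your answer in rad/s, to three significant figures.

ω = 156.8 rad/s (converted from 1497 rpm).
The rod makes angle φ with the slider axis where L sinφ = r sinθ; differentiating, L cosφ·φ̇ = r ω cosθ.
L cosφ = √(L² − r² sin²θ) = 0.20023 m.
|ω_rod| = r ω |cosθ| / √(L² − r² sin²θ) = 0.0643·156.8·0.74314/0.20023 = 37.412 rad/s.

37.4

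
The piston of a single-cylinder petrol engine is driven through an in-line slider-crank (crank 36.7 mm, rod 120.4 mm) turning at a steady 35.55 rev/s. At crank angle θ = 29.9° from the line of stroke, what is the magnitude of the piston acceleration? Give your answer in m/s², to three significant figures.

ω = 2π·35.5 = 223.4 rad/s
x(θ) = r cosθ + √(L² − r² sin²θ); with ω constant, a = ω²·d²x/dθ².
d²x/dθ² = −r cosθ − r²(cos2θ)/√u − r⁴ sin²2θ/(4u^{3/2}),  u = L² − r² sin²θ = 0.0141615 m².
Substituting r = 0.0367 m, L = 0.1204 m, θ = 29.9°: d²x/dθ² = -0.037709 m.
a = ω²·d²x/dθ² = (223.4)²·(-0.037709) = -1881.4 m/s²;  |a| = 1881.4 m/s².

1880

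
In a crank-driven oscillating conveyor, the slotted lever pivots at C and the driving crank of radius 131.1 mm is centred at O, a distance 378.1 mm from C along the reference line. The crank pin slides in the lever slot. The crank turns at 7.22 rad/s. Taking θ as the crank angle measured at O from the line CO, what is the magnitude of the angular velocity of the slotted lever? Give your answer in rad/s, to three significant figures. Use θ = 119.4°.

ω = 7.22 rad/s
Crank pin A relative to C: A = (d + r cosθ, r sinθ); lever angle φ = atan2(r sinθ, d + r cosθ).
Differentiating tanφ: φ̇ = rω(d cosθ + r)/(d² + r² + 2dr cosθ).
d² + r² + 2dr cosθ = |CA|² = 0.11148 m²;  d cosθ + r = -0.054511 m.
|ω_lever| = |0.1311·7.22·-0.054511| / 0.11148 = 0.46283 rad/s.

0.463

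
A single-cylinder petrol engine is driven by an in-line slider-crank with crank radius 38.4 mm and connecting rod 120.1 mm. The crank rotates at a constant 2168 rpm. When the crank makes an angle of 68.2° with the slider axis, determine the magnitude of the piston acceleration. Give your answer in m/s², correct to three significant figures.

ω = 2π·2168/60 = 227 rad/s
x(θ) = r cosθ + √(L² − r² sin²θ); with ω constant, a = ω²·d²x/dθ².
d²x/dθ² = −r cosθ − r²(cos2θ)/√u − r⁴ sin²2θ/(4u^{3/2}),  u = L² − r² sin²θ = 0.0131528 m².
Substituting r = 0.0384 m, L = 0.1201 m, θ = 68.2°: d²x/dθ² = -0.0051209 m.
a = ω²·d²x/dθ² = (227)²·(-0.0051209) = -263.95 m/s²;  |a| = 263.95 m/s².

264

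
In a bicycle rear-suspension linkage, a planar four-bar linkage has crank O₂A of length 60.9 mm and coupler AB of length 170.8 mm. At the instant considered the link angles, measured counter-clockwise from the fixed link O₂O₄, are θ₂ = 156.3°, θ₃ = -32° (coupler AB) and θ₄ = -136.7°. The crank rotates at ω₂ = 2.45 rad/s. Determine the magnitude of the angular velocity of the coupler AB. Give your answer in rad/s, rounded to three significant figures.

0.831

ω₂ = 2.45 rad/s
Differentiating the loop-closure r₂e^{iθ₂}+r₃e^{iθ₃}=r₁+r₄e^{iθ₄} gives r₂ω₂e^{iθ₂}+r₃ω₃e^{iθ₃}=r₄ω₄e^{iθ₄}.
Eliminating the other unknown: ω₃ = r₂ω₂ sin(θ₄−θ₂) / [r₃ sin(θ₃−θ₄)].
Numerator sine = +0.92050; denominator sine = +0.96727.
Result = 0.0609·2.45·(+0.92050) / (0.1708·(+0.96727)) = +0.83133 rad/s; magnitude 0.83133 rad/s.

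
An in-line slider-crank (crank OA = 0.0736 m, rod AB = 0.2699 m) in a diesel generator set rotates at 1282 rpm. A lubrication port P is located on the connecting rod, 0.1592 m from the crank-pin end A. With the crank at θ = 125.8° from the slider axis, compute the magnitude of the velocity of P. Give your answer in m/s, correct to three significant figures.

7.62

ω = 134.3 rad/s.  Crank-pin speed |V_A| = rω = 9.8809 m/s, perpendicular to OA.
Rod angle: sinφ = −(r/L) sinθ ⇒ φ = -12.778°; ω_rod = −rω cosθ/√(L²−r²sin²θ) = +21.959 rad/s.
V_P = V_A + ω_rod × AP, with AP = 0.1592 m along the rod.
Components: V_Px = −rω sinθ − a·ω_rod·sinφ = -7.2408 m/s;  V_Py = rω cosθ + a·ω_rod·cosφ = -2.3706 m/s.
|V_P| = √(V_Px² + V_Py²) = 7.619 m/s.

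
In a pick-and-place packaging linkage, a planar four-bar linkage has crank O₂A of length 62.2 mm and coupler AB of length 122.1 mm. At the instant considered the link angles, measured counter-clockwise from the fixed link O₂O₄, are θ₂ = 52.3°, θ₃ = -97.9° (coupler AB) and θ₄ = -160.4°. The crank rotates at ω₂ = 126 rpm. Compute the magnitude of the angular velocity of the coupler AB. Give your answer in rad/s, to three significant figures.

4.09

ω₂ = 13.19 rad/s (from 126 rpm).
Differentiating the loop-closure r₂e^{iθ₂}+r₃e^{iθ₃}=r₁+r₄e^{iθ₄} gives r₂ω₂e^{iθ₂}+r₃ω₃e^{iθ₃}=r₄ω₄e^{iθ₄}.
Eliminating the other unknown: ω₃ = r₂ω₂ sin(θ₄−θ₂) / [r₃ sin(θ₃−θ₄)].
Numerator sine = +0.54024; denominator sine = +0.88701.
Result = 0.0622·13.19·(+0.54024) / (0.1221·(+0.88701)) = +4.0939 rad/s; magnitude 4.0939 rad/s.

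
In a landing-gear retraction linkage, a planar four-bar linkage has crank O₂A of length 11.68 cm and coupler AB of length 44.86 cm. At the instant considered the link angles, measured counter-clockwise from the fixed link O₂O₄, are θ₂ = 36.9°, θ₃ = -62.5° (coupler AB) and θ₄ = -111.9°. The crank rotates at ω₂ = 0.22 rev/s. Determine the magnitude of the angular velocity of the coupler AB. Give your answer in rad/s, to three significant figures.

0.246

ω₂ = 1.382 rad/s (from 0.22 rev/s).
Differentiating the loop-closure r₂e^{iθ₂}+r₃e^{iθ₃}=r₁+r₄e^{iθ₄} gives r₂ω₂e^{iθ₂}+r₃ω₃e^{iθ₃}=r₄ω₄e^{iθ₄}.
Eliminating the other unknown: ω₃ = r₂ω₂ sin(θ₄−θ₂) / [r₃ sin(θ₃−θ₄)].
Numerator sine = -0.51803; denominator sine = +0.75927.
Result = 0.1168·1.382·(-0.51803) / (0.4486·(+0.75927)) = -0.24555 rad/s; magnitude 0.24555 rad/s.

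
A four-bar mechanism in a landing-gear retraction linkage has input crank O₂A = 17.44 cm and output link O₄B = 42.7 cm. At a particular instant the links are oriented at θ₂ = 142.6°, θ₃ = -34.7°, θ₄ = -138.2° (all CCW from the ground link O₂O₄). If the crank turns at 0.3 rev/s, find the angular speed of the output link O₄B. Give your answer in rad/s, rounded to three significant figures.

ω₂ = 1.885 rad/s (from 0.3 rev/s).
Differentiating the loop-closure r₂e^{iθ₂}+r₃e^{iθ₃}=r₁+r₄e^{iθ₄} gives r₂ω₂e^{iθ₂}+r₃ω₃e^{iθ₃}=r₄ω₄e^{iθ₄}.
Eliminating the other unknown: ω₄ = r₂ω₂ sin(θ₂−θ₃) / [r₄ sin(θ₄−θ₃)].
Numerator sine = +0.04711; denominator sine = -0.97237.
Result = 0.1744·1.885·(+0.04711) / (0.427·(-0.97237)) = -0.037297 rad/s; magnitude 0.037297 rad/s.

0.0373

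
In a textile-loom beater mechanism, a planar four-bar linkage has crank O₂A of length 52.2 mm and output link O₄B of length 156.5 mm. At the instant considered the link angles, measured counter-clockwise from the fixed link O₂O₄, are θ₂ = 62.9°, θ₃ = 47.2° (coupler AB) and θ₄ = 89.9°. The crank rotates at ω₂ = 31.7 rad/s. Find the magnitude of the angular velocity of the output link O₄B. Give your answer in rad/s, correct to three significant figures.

ω₂ = 31.7 rad/s
Differentiating the loop-closure r₂e^{iθ₂}+r₃e^{iθ₃}=r₁+r₄e^{iθ₄} gives r₂ω₂e^{iθ₂}+r₃ω₃e^{iθ₃}=r₄ω₄e^{iθ₄}.
Eliminating the other unknown: ω₄ = r₂ω₂ sin(θ₂−θ₃) / [r₄ sin(θ₄−θ₃)].
Numerator sine = +0.27060; denominator sine = +0.67816.
Result = 0.0522·31.7·(+0.27060) / (0.1565·(+0.67816)) = +4.219 rad/s; magnitude 4.219 rad/s.

4.22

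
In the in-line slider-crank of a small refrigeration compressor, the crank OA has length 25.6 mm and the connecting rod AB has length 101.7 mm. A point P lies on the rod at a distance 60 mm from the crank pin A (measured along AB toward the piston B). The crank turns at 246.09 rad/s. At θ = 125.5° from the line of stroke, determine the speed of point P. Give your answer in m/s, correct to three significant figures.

4.91

ω = 246.1 rad/s.  Crank-pin speed |V_A| = rω = 6.2999 m/s, perpendicular to OA.
Rod angle: sinφ = −(r/L) sinθ ⇒ φ = -11.825°; ω_rod = −rω cosθ/√(L²−r²sin²θ) = +36.752 rad/s.
V_P = V_A + ω_rod × AP, with AP = 0.06 m along the rod.
Components: V_Px = −rω sinθ − a·ω_rod·sinφ = -4.677 m/s;  V_Py = rω cosθ + a·ω_rod·cosφ = -1.5 m/s.
|V_P| = √(V_Px² + V_Py²) = 4.9116 m/s.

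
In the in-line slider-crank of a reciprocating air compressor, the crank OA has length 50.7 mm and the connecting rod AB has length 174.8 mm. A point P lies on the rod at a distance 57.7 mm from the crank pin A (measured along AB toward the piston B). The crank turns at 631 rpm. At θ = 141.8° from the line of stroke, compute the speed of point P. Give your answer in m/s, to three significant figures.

2.60

ω = 66.08 rad/s.  Crank-pin speed |V_A| = rω = 3.3502 m/s, perpendicular to OA.
Rod angle: sinφ = −(r/L) sinθ ⇒ φ = -10.333°; ω_rod = −rω cosθ/√(L²−r²sin²θ) = +15.31 rad/s.
V_P = V_A + ω_rod × AP, with AP = 0.0577 m along the rod.
Components: V_Px = −rω sinθ − a·ω_rod·sinφ = -1.9133 m/s;  V_Py = rω cosθ + a·ω_rod·cosφ = -1.7637 m/s.
|V_P| = √(V_Px² + V_Py²) = 2.6022 m/s.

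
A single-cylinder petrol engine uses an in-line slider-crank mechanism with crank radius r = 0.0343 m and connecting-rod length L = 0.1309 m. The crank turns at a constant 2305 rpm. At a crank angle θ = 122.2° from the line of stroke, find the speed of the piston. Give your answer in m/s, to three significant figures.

ω = 2π·2305/60 = 241.4 rad/s
For an in-line slider-crank, x = r cosθ + √(L² − r² sin²θ), so v = −rω sinθ·[1 + r cosθ/√(L² − r² sin²θ)].
With r = 0.0343 m, L = 0.1309 m, θ = 122.2°: √(L² − r² sin²θ) = 0.12764 m.
v = −0.0343·241.4·0.84619·[1 + 0.0343·-0.53288/0.12764] = -6.0027 m/s.
|v| = 6.0027 m/s.

6.00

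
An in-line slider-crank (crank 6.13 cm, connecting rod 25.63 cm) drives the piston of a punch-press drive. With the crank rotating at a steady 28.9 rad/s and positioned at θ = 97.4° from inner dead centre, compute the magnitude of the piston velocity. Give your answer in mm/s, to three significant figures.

1700

ω = 28.9 rad/s
For an in-line slider-crank, x = r cosθ + √(L² − r² sin²θ), so v = −rω sinθ·[1 + r cosθ/√(L² − r² sin²θ)].
With r = 0.0613 m, L = 0.2563 m, θ = 97.4°: √(L² − r² sin²θ) = 0.24899 m.
v = −0.0613·28.9·0.99167·[1 + 0.0613·-0.12880/0.24899] = -1.7011 m/s.
|v| = 1.7011 m/s = 1701.1 mm/s.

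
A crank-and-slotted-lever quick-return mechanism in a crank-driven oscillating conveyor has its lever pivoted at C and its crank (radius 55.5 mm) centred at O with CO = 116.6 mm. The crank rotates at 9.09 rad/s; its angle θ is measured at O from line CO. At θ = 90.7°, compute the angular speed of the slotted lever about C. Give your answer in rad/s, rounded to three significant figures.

1.65

ω = 9.09 rad/s
Crank pin A relative to C: A = (d + r cosθ, r sinθ); lever angle φ = atan2(r sinθ, d + r cosθ).
Differentiating tanφ: φ̇ = rω(d cosθ + r)/(d² + r² + 2dr cosθ).
d² + r² + 2dr cosθ = |CA|² = 0.0165177 m²;  d cosθ + r = +0.054075 m.
|ω_lever| = |0.0555·9.09·+0.054075| / 0.0165177 = 1.6516 rad/s.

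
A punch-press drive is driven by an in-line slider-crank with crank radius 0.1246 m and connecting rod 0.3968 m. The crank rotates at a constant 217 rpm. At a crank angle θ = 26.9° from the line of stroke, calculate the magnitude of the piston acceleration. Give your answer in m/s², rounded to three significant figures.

ω = 2π·217/60 = 22.72 rad/s
x(θ) = r cosθ + √(L² − r² sin²θ); with ω constant, a = ω²·d²x/dθ².
d²x/dθ² = −r cosθ − r²(cos2θ)/√u − r⁴ sin²2θ/(4u^{3/2}),  u = L² − r² sin²θ = 0.154272 m².
Substituting r = 0.1246 m, L = 0.3968 m, θ = 26.9°: d²x/dθ² = -0.13511 m.
a = ω²·d²x/dθ² = (22.72)²·(-0.13511) = -69.769 m/s²;  |a| = 69.769 m/s².

69.8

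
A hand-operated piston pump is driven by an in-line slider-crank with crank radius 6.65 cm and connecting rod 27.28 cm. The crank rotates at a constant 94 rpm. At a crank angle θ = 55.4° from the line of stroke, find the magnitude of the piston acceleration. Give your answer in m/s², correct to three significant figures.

3.11

ω = 2π·94/60 = 9.844 rad/s
x(θ) = r cosθ + √(L² − r² sin²θ); with ω constant, a = ω²·d²x/dθ².
d²x/dθ² = −r cosθ − r²(cos2θ)/√u − r⁴ sin²2θ/(4u^{3/2}),  u = L² − r² sin²θ = 0.0714235 m².
Substituting r = 0.0665 m, L = 0.2728 m, θ = 55.4°: d²x/dθ² = -0.032109 m.
a = ω²·d²x/dθ² = (9.844)²·(-0.032109) = -3.1113 m/s²;  |a| = 3.1113 m/s².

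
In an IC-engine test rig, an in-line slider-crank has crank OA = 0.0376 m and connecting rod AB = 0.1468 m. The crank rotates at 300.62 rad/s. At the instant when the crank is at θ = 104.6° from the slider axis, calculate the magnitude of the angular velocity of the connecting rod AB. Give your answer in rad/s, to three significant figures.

20.0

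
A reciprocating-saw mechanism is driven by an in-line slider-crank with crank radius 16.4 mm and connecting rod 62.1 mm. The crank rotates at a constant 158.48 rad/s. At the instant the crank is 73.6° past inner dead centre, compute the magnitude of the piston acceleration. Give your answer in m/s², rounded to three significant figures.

22.4

ω = 158.5 rad/s
x(θ) = r cosθ + √(L² − r² sin²θ); with ω constant, a = ω²·d²x/dθ².
d²x/dθ² = −r cosθ − r²(cos2θ)/√u − r⁴ sin²2θ/(4u^{3/2}),  u = L² − r² sin²θ = 0.00360889 m².
Substituting r = 0.0164 m, L = 0.0621 m, θ = 73.6°: d²x/dθ² = -0.00089154 m.
a = ω²·d²x/dθ² = (158.5)²·(-0.00089154) = -22.392 m/s²;  |a| = 22.392 m/s².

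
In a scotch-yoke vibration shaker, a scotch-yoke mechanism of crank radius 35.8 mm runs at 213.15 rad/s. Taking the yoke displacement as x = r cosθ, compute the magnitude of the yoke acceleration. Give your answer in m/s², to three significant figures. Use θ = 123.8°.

905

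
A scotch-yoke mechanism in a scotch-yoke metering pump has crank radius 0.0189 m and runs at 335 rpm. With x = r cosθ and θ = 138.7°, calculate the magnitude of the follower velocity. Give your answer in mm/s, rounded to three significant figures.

ω = 35.08 rad/s (from 335 rpm).
x = r cosθ ⇒ ẋ = −rω sinθ.
|v| = rω|sinθ| = 0.0189·35.08·|sin 138.7°| = 0.4376 m/s = 437.6 mm/s.

438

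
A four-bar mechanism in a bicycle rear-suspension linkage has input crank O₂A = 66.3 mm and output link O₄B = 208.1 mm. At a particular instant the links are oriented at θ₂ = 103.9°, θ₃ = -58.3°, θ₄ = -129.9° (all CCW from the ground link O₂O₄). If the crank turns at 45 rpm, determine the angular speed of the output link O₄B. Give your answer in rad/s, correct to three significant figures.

0.484

ω₂ = 4.712 rad/s (from 45 rpm).
Differentiating the loop-closure r₂e^{iθ₂}+r₃e^{iθ₃}=r₁+r₄e^{iθ₄} gives r₂ω₂e^{iθ₂}+r₃ω₃e^{iθ₃}=r₄ω₄e^{iθ₄}.
Eliminating the other unknown: ω₄ = r₂ω₂ sin(θ₂−θ₃) / [r₄ sin(θ₄−θ₃)].
Numerator sine = +0.30570; denominator sine = -0.94888.
Result = 0.0663·4.712·(+0.30570) / (0.2081·(-0.94888)) = -0.48368 rad/s; magnitude 0.48368 rad/s.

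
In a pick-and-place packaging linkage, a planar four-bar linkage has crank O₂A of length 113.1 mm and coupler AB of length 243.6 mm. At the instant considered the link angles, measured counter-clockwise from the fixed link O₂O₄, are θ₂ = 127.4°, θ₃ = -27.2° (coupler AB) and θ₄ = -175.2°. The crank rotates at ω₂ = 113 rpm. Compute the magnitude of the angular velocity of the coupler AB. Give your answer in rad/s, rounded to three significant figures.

8.73

ω₂ = 11.83 rad/s (from 113 rpm).
Differentiating the loop-closure r₂e^{iθ₂}+r₃e^{iθ₃}=r₁+r₄e^{iθ₄} gives r₂ω₂e^{iθ₂}+r₃ω₃e^{iθ₃}=r₄ω₄e^{iθ₄}.
Eliminating the other unknown: ω₃ = r₂ω₂ sin(θ₄−θ₂) / [r₃ sin(θ₃−θ₄)].
Numerator sine = +0.84245; denominator sine = +0.52992.
Result = 0.1131·11.83·(+0.84245) / (0.2436·(+0.52992)) = +8.7343 rad/s; magnitude 8.7343 rad/s.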